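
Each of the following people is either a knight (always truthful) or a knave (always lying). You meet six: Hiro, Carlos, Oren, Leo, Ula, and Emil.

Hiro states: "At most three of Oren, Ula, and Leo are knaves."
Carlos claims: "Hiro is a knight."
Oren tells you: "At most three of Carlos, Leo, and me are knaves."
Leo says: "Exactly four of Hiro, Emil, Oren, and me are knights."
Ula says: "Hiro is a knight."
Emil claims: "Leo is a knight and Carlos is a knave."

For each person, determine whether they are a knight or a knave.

Regardless of anyone's role, Hiro's statement is true, so Hiro is a knight.
With that fixed, Carlos's statement is true, so Carlos is a knight.
With that fixed, Oren's statement is true, so Oren is a knight.
With that fixed, Ula's statement is true, so Ula is a knight.
With that fixed, Emil's statement is false, so Emil is a knave.
With that fixed, Leo's statement is false, so Leo is a knave.

Hiro: knight, Carlos: knight, Oren: knight, Leo: knave, Ula: knight, Emil: knave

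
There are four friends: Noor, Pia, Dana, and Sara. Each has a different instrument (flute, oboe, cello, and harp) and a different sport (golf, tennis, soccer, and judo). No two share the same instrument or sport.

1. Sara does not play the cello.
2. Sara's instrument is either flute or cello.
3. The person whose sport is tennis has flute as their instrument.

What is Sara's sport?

With clues 1–3, golf, judo, and soccer are impossible for Sara's sport.
That leaves tennis.

tennis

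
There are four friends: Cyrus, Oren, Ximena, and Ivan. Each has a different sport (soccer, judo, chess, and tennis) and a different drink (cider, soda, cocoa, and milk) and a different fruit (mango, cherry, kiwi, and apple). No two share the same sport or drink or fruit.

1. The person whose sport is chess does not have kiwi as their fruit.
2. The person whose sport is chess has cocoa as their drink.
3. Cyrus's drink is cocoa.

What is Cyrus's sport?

With clues 1–3, judo, soccer, and tennis are impossible for Cyrus's sport.
That leaves chess.

chess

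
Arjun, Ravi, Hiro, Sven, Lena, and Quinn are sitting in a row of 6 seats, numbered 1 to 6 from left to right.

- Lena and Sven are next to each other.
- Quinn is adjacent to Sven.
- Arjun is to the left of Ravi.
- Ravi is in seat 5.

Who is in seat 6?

With clues 1–2, Sven is ruled out for seat 6.
With clues 1–3, Arjun is ruled out for seat 6.
With clues 1–4, Lena, Quinn, and Ravi are ruled out for seat 6.
So seat 6 is Hiro.

Hiro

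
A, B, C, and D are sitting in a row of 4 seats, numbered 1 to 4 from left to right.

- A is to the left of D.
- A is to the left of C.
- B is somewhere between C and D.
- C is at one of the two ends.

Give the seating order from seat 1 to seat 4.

A, D, B, C

From clue 1: A is in {1,2,3}.
From clues 1–2: A is in {1,2}.
From clues 1–3: A → seat 1, B → seat 3.
From clues 1–4: D → seat 2, C → seat 4.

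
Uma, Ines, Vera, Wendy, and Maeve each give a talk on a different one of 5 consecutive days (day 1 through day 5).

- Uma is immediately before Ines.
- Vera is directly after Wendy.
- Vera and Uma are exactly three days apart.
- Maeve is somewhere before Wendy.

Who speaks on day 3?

Ines

With clues 1–3, Maeve, Uma, and Vera are ruled out for day 3.
With clues 1–4, Wendy is ruled out for day 3.
So day 3 is Ines.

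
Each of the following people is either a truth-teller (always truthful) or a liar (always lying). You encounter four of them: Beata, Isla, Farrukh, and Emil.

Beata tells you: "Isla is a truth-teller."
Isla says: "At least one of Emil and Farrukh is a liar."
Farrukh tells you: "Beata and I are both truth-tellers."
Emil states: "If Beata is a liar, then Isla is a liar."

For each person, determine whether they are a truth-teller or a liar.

Beata: truth-teller, Isla: truth-teller, Farrukh: liar, Emil: truth-teller

Consider Beata. Suppose Beata is a liar.
Then no assignment of the remaining roles makes every statement match its speaker's type — contradiction.
So Beata is a truth-teller.
With that fixed, Emil's statement is true, so Emil is a truth-teller.
Consider Isla. Suppose Isla is a liar.
Then Beata's statement comes out false, contradicting Beata being a truth-teller.
So Isla is a truth-teller.
Consider Farrukh. Suppose Farrukh is a truth-teller.
Then Isla's statement comes out false, contradicting Isla being a truth-teller.
So Farrukh is a liar.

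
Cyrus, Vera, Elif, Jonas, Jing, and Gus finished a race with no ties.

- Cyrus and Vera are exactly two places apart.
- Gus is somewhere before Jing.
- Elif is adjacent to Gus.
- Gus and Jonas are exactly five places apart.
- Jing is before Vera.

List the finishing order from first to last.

Gus, Elif, Cyrus, Jing, Vera, Jonas

From clues 1–2: Jing is in {2,3,4,5,6}.
From clues 1–3: Jing is in {3,4,5,6}.
From clues 1–4: Gus → place 1, Elif → place 2, Jing → place 4, Jonas → place 6.
From clues 1–5: Cyrus → place 3, Vera → place 5.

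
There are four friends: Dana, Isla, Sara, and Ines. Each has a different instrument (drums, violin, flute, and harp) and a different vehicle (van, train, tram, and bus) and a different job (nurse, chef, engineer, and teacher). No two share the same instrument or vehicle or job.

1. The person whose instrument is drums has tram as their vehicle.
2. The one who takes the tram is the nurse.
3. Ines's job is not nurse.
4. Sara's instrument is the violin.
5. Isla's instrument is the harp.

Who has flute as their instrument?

Ines

With clues 1–4, Sara is impossible for the one with instrument flute.
With clues 1–5, Dana and Isla are impossible for the one with instrument flute.
That leaves Ines.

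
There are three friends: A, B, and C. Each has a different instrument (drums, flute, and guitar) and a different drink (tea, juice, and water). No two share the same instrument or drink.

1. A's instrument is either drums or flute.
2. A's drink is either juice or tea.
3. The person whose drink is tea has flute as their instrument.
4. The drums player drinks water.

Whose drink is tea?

With clues 1–4, B and C are impossible for the one with drink tea.
That leaves A.

A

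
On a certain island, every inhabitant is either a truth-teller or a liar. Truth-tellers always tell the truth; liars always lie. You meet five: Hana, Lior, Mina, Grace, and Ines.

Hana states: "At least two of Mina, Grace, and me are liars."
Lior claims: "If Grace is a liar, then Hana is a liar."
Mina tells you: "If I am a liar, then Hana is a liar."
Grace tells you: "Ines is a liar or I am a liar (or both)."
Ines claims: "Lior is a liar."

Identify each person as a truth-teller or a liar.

Consider Hana. Suppose Hana is a truth-teller.
Then no assignment of the remaining roles makes every statement match its speaker's type — contradiction.
So Hana is a liar.
With that fixed, Lior's statement is true, so Lior is a truth-teller.
With that fixed, Mina's statement is true, so Mina is a truth-teller.
With that fixed, Ines's statement is false, so Ines is a liar.
With that fixed, Grace's statement is true, so Grace is a truth-teller.

Hana: liar, Lior: truth-teller, Mina: truth-teller, Grace: truth-teller, Ines: liar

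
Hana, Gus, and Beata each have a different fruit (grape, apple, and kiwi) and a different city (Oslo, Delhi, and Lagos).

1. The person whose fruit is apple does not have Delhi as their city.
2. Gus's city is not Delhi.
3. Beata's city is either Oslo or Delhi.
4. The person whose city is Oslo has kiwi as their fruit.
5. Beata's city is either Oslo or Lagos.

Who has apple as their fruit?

With clues 1–4, Beata is impossible for the one with fruit apple.
With clues 1–5, Hana is impossible for the one with fruit apple.
That leaves Gus.

Gus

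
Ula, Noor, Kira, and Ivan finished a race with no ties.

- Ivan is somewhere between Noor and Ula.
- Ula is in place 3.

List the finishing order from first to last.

Noor, Ivan, Ula, Kira

From clue 1: Ivan is in {2,3}.
From clues 1–2: Noor → place 1, Ivan → place 2, Ula → place 3, Kira → place 4.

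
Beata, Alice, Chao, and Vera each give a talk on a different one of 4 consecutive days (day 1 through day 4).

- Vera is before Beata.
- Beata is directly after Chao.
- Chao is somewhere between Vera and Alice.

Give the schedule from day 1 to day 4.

Vera, Chao, Beata, Alice

From clue 1: Beata is in {2,3,4}.
From clues 1–2: Beata is in {3,4}.
From clues 1–3: Vera → day 1, Chao → day 2, Beata → day 3, Alice → day 4.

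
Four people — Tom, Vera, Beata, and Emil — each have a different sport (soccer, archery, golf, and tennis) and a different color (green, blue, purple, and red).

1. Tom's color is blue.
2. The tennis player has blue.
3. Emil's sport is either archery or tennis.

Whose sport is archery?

Emil

With clues 1–2, Tom is impossible for the one with sport archery.
With clues 1–3, Beata and Vera are impossible for the one with sport archery.
That leaves Emil.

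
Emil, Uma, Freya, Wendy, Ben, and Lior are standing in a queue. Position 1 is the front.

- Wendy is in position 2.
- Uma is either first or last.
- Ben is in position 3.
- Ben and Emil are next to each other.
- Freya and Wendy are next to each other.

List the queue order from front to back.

Freya, Wendy, Ben, Emil, Lior, Uma

From clue 1: Wendy → position 2.
From clues 1–2: Uma is in {1,6}.
From clues 1–3: Ben → position 3.
From clues 1–4: Emil → position 4.
From clues 1–5: Freya → position 1, Lior → position 5, Uma → position 6.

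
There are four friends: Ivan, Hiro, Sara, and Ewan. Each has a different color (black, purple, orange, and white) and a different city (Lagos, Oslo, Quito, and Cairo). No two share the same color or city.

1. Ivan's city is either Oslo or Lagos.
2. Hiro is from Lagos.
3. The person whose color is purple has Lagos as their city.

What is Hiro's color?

purple

With clues 1–3, black, orange, and white are impossible for Hiro's color.
That leaves purple.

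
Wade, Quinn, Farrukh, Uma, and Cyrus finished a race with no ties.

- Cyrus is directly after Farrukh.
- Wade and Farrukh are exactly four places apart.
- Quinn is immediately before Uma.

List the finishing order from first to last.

From clue 1: Farrukh is in {1,2,3,4}.
From clues 1–2: Farrukh → place 1, Cyrus → place 2, Wade → place 5.
From clues 1–3: Quinn → place 3, Uma → place 4.

Farrukh, Cyrus, Quinn, Uma, Wade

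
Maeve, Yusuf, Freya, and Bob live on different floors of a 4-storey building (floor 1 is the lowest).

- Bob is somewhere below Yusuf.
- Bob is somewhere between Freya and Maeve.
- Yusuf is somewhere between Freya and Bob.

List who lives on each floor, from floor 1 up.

Maeve, Bob, Yusuf, Freya

From clue 1: Yusuf is in {2,3,4}.
From clues 1–2: Bob → floor 2.
From clues 1–3: Maeve → floor 1, Yusuf → floor 3, Freya → floor 4.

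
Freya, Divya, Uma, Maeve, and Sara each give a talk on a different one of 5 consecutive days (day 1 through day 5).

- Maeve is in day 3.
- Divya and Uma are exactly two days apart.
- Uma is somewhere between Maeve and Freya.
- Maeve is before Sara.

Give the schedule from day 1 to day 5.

Freya, Uma, Maeve, Divya, Sara

From clue 1: Maeve → day 3.
From clues 1–2: Freya is in {1,5}.
From clues 1–4: Freya → day 1, Uma → day 2, Divya → day 4, Sara → day 5.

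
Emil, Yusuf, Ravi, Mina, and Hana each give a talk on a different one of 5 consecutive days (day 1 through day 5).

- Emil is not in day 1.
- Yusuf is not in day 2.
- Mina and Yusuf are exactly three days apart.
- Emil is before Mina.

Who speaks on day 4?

With clues 1–4, Emil, Hana, Ravi, and Yusuf are ruled out for day 4.
So day 4 is Mina.

Mina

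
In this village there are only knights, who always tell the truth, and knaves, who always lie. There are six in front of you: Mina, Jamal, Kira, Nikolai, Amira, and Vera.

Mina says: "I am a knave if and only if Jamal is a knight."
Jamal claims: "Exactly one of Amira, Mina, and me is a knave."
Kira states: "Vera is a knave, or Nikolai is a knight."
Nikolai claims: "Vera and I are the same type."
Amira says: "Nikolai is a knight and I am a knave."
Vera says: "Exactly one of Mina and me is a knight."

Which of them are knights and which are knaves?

Consider Mina. Suppose Mina is a knight.
Then whichever role Vera has, Vera's statement has the wrong truth value — contradiction.
So Mina is a knave.
Consider Jamal. Suppose Jamal is a knight.
Then Mina's statement comes out true, contradicting Mina being a knave.
So Jamal is a knave.
Consider Kira. Suppose Kira is a knight.
Then no assignment of the remaining roles makes every statement match its speaker's type — contradiction.
So Kira is a knave.
Consider Nikolai. Suppose Nikolai is a knight.
Then Kira's statement comes out true, contradicting Kira being a knave.
So Nikolai is a knave.
With that fixed, Amira's statement is false, so Amira is a knave.
Consider Vera. Suppose Vera is a knave.
Then Kira's statement comes out true, contradicting Kira being a knave.
So Vera is a knight.

Mina: knave, Jamal: knave, Kira: knave, Nikolai: knave, Amira: knave, Vera: knight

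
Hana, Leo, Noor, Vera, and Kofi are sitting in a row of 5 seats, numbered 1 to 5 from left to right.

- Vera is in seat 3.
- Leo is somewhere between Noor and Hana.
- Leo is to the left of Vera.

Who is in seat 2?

Leo

With clue 1, Vera is ruled out for seat 2.
With clues 1–3, Hana, Kofi, and Noor are ruled out for seat 2.
So seat 2 is Leo.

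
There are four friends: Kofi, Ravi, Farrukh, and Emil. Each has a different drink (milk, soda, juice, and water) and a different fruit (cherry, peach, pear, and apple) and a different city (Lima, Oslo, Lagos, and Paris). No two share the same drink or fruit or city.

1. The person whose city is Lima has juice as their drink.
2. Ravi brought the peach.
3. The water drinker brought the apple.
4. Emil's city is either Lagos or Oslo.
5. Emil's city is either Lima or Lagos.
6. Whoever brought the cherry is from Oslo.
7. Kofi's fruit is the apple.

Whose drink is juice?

Ravi

With clues 1–4, Emil is impossible for the one with drink juice.
With clues 1–7, Farrukh and Kofi are impossible for the one with drink juice.
That leaves Ravi.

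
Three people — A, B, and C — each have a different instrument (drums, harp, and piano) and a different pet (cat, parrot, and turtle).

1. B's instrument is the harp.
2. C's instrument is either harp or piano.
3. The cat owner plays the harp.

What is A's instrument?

drums

Clue 1 rules out harp for A's instrument.
With clues 1–2, piano is impossible for A's instrument.
That leaves drums.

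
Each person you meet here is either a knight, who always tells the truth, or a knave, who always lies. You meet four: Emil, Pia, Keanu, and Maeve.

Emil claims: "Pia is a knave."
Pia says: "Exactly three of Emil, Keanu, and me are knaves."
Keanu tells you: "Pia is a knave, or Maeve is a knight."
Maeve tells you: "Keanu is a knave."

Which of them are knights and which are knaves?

Emil: knight, Pia: knave, Keanu: knight, Maeve: knave

Consider Emil. Suppose Emil is a knave.
Then no assignment of the remaining roles makes every statement match its speaker's type — contradiction.
So Emil is a knight.
With that fixed, Pia's statement is false, so Pia is a knave.
With that fixed, Keanu's statement is true, so Keanu is a knight.
With that fixed, Maeve's statement is false, so Maeve is a knave.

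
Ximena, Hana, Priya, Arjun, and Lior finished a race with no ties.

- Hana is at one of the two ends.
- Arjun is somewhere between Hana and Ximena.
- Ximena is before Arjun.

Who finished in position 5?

Hana

With clues 1–2, Arjun is ruled out for place 5.
With clues 1–3, Lior, Priya, and Ximena are ruled out for place 5.
So place 5 is Hana.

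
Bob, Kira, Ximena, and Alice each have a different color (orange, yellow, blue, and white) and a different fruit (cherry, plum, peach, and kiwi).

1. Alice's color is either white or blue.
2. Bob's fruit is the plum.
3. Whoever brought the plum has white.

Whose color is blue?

Alice

With clues 1–3, Bob, Kira, and Ximena are impossible for the one with color blue.
That leaves Alice.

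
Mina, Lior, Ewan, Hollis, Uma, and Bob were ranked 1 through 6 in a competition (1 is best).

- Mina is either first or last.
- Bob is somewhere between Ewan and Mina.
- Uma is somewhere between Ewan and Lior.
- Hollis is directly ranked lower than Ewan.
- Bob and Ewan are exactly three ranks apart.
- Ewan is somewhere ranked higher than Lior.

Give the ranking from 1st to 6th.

Ewan, Hollis, Uma, Bob, Lior, Mina

From clue 1: Mina is in {1,6}.
From clues 1–6: Ewan → rank 1, Hollis → rank 2, Uma → rank 3, Bob → rank 4, Lior → rank 5, Mina → rank 6.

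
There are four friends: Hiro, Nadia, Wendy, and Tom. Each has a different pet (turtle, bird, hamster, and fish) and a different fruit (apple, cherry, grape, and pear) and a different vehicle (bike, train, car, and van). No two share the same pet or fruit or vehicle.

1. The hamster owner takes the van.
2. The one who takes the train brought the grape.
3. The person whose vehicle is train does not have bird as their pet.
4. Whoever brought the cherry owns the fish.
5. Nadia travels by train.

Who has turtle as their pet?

With clues 1–5, Hiro, Tom, and Wendy are impossible for the one with pet turtle.
That leaves Nadia.

Nadia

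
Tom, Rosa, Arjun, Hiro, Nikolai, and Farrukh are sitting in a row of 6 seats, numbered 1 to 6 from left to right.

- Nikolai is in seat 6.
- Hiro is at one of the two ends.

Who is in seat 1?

Hiro

With clue 1, Nikolai is ruled out for seat 1.
With clues 1–2, Arjun, Farrukh, Rosa, and Tom are ruled out for seat 1.
So seat 1 is Hiro.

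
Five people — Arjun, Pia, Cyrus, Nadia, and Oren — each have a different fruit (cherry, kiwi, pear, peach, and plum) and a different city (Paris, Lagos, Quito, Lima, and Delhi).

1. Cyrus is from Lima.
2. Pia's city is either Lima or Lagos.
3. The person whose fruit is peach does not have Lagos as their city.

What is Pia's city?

Lagos

Clue 1 rules out Lima for Pia's city.
With clues 1–2, Delhi, Paris, and Quito are impossible for Pia's city.
That leaves Lagos.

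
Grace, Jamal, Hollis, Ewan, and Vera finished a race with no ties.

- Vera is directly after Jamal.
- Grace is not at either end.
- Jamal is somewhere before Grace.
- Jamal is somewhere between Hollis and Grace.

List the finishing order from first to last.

Hollis, Jamal, Vera, Grace, Ewan

From clue 1: Jamal is in {1,2,3,4}.
From clues 1–2: Grace is in {2,3,4}.
From clues 1–3: Grace is in {3,4}.
From clues 1–4: Hollis → place 1, Jamal → place 2, Vera → place 3, Grace → place 4, Ewan → place 5.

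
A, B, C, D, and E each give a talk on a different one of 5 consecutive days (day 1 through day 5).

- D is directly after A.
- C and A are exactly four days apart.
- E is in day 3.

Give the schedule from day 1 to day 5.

A, D, E, B, C

From clue 1: A is in {1,2,3,4}.
From clues 1–2: A → day 1, D → day 2, C → day 5.
From clues 1–3: E → day 3, B → day 4.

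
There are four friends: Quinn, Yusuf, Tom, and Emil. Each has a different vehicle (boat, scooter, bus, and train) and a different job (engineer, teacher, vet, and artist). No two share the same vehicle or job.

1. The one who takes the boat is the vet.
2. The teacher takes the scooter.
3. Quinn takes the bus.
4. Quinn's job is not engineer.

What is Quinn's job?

With clues 1–3, teacher and vet are impossible for Quinn's job.
With clues 1–4, engineer is impossible for Quinn's job.
That leaves artist.

artist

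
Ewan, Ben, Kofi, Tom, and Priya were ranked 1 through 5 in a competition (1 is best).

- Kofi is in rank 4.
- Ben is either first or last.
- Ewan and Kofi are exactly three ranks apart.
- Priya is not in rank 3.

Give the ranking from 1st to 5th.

From clue 1: Kofi → rank 4.
From clues 1–2: Ben is in {1,5}.
From clues 1–3: Ewan → rank 1, Ben → rank 5.
From clues 1–4: Priya → rank 2, Tom → rank 3.

Ewan, Priya, Tom, Kofi, Ben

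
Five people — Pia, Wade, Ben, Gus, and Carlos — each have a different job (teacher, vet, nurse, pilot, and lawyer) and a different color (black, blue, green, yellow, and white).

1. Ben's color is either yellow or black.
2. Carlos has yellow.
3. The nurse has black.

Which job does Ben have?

nurse

With clues 1–3, lawyer, pilot, teacher, and vet are impossible for Ben's job.
That leaves nurse.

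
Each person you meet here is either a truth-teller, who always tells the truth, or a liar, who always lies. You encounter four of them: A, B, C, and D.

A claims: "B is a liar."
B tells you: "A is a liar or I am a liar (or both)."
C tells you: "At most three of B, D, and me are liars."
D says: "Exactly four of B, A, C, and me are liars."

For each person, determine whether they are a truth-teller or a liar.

A: liar, B: truth-teller, C: truth-teller, D: liar

Regardless of anyone's role, C's statement is true, so C is a truth-teller.
With that fixed, D's statement is false, so D is a liar.
Consider A. Suppose A is a truth-teller.
Then whichever role B has, B's statement has the wrong truth value — contradiction.
So A is a liar.
With that fixed, B's statement is true, so B is a truth-teller.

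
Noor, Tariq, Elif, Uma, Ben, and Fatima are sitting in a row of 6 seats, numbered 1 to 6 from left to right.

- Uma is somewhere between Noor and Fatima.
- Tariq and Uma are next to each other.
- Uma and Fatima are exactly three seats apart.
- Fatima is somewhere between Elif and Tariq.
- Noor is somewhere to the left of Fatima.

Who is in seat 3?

Tariq

With clues 1–3, Fatima and Noor are ruled out for seat 3.
With clues 1–4, Elif and Uma are ruled out for seat 3.
With clues 1–5, Ben is ruled out for seat 3.
So seat 3 is Tariq.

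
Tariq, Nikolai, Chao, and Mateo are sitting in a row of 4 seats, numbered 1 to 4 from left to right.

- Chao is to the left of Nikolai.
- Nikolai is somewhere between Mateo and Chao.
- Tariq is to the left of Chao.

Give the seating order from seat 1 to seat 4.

From clue 1: Nikolai is in {2,3,4}.
From clues 1–2: Nikolai is in {2,3}.
From clues 1–3: Tariq → seat 1, Chao → seat 2, Nikolai → seat 3, Mateo → seat 4.

Tariq, Chao, Nikolai, Mateo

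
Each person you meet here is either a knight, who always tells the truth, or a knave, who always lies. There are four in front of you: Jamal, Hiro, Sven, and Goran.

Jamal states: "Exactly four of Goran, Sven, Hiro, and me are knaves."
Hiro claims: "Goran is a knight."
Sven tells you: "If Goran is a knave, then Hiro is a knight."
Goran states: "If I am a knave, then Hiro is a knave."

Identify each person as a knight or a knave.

Jamal: knave, Hiro: knight, Sven: knight, Goran: knight

Consider Jamal. Suppose Jamal is a knight.
Then Jamal's own statement would have to be true, but it can't be — contradiction.
So Jamal is a knave.
Consider Hiro. Suppose Hiro is a knave.
Then no assignment of the remaining roles makes every statement match its speaker's type — contradiction.
So Hiro is a knight.
With that fixed, Sven's statement is true, so Sven is a knight.
Consider Goran. Suppose Goran is a knave.
Then Hiro's statement comes out false, contradicting Hiro being a knight.
So Goran is a knight.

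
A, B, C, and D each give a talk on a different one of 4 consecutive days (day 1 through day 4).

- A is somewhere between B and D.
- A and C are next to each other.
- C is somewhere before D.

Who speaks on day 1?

With clue 1, A is ruled out for day 1.
With clues 1–2, C is ruled out for day 1.
With clues 1–3, D is ruled out for day 1.
So day 1 is B.

B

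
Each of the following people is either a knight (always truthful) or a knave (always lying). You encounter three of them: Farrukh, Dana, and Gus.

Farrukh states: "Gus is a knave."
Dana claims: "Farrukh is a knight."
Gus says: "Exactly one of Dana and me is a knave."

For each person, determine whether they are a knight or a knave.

Farrukh: knave, Dana: knave, Gus: knight

Consider Farrukh. Suppose Farrukh is a knight.
Then no assignment of the remaining roles makes every statement match its speaker's type — contradiction.
So Farrukh is a knave.
With that fixed, Dana's statement is false, so Dana is a knave.
Consider Gus. Suppose Gus is a knave.
Then Farrukh's statement comes out true, contradicting Farrukh being a knave.
So Gus is a knight.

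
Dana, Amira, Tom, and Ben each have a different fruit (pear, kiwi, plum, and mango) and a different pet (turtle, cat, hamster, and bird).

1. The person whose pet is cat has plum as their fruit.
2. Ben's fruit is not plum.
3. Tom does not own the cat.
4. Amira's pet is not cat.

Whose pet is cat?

Dana

With clues 1–2, Ben is impossible for the one with pet cat.
With clues 1–3, Tom is impossible for the one with pet cat.
With clues 1–4, Amira is impossible for the one with pet cat.
That leaves Dana.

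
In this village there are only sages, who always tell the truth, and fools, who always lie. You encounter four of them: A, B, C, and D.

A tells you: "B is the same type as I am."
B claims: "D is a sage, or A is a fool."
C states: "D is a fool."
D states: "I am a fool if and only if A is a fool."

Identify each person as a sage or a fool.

A: sage, B: sage, C: fool, D: sage

Consider A. Suppose A is a fool.
Then whichever role D has, D's statement has the wrong truth value — contradiction.
So A is a sage.
Consider B. Suppose B is a fool.
Then A's statement comes out false, contradicting A being a sage.
So B is a sage.
Consider C. Suppose C is a sage.
Then no assignment of the remaining roles makes every statement match its speaker's type — contradiction.
So C is a fool.
Consider D. Suppose D is a fool.
Then B's statement comes out false, contradicting B being a sage.
So D is a sage.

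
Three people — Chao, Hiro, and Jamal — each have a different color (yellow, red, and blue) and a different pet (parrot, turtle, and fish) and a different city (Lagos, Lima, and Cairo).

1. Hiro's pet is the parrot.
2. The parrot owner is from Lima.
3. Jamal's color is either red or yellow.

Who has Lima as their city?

Hiro

With clues 1–2, Chao and Jamal are impossible for the one with city Lima.
That leaves Hiro.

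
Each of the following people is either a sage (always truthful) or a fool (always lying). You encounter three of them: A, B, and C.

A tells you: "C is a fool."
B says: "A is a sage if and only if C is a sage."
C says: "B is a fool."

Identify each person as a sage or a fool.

A: fool, B: fool, C: sage

Consider A. Suppose A is a sage.
Then no assignment of the remaining roles makes every statement match its speaker's type — contradiction.
So A is a fool.
Consider B. Suppose B is a sage.
Then no assignment of the remaining roles makes every statement match its speaker's type — contradiction.
So B is a fool.
With that fixed, C's statement is true, so C is a sage.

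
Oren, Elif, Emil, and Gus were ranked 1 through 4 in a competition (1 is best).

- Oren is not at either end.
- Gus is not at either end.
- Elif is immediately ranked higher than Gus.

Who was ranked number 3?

Oren

With clues 1–2, Elif and Emil are ruled out for rank 3.
With clues 1–3, Gus is ruled out for rank 3.
So rank 3 is Oren.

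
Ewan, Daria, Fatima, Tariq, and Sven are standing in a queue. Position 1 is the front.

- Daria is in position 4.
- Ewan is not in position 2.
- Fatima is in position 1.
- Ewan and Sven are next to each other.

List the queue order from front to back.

From clue 1: Daria → position 4.
From clues 1–2: Ewan is in {1,3,5}.
From clues 1–3: Fatima → position 1.
From clues 1–4: Sven → position 2, Ewan → position 3, Tariq → position 5.

Fatima, Sven, Ewan, Daria, Tariq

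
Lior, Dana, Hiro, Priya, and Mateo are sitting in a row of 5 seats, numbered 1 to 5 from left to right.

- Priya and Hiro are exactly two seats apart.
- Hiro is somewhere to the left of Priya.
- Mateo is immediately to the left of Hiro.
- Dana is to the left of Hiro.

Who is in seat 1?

Dana

With clues 1–2, Priya is ruled out for seat 1.
With clues 1–3, Hiro is ruled out for seat 1.
With clues 1–4, Lior and Mateo are ruled out for seat 1.
So seat 1 is Dana.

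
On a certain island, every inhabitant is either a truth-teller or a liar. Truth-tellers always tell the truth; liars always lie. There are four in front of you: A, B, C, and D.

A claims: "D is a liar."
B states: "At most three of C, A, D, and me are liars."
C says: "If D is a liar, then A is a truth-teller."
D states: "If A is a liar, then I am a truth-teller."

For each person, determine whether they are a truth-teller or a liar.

A: liar, B: truth-teller, C: truth-teller, D: truth-teller

Consider A. Suppose A is a truth-teller.
Then no assignment of the remaining roles makes every statement match its speaker's type — contradiction.
So A is a liar.
Consider B. Suppose B is a liar.
Then no assignment of the remaining roles makes every statement match its speaker's type — contradiction.
So B is a truth-teller.
Consider C. Suppose C is a liar.
Then no assignment of the remaining roles makes every statement match its speaker's type — contradiction.
So C is a truth-teller.
Consider D. Suppose D is a liar.
Then A's statement comes out true, contradicting A being a liar.
So D is a truth-teller.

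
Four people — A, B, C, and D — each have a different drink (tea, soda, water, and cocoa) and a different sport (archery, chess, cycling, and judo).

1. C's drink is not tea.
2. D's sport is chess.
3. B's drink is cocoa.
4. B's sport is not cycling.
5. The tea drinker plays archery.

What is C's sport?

cycling

With clues 1–2, chess is impossible for C's sport.
With clues 1–5, archery and judo are impossible for C's sport.
That leaves cycling.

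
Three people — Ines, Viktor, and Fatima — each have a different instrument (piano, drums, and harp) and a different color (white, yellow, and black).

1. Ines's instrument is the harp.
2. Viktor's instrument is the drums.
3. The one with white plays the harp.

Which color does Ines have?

white

With clues 1–3, black and yellow are impossible for Ines's color.
That leaves white.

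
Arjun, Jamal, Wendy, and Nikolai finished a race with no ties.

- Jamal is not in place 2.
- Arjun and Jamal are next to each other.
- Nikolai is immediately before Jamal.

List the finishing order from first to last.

From clue 1: Jamal is in {1,3,4}.
From clues 1–2: Arjun is in {2,3,4}.
From clues 1–3: Wendy → place 1, Nikolai → place 2, Jamal → place 3, Arjun → place 4.

Wendy, Nikolai, Jamal, Arjun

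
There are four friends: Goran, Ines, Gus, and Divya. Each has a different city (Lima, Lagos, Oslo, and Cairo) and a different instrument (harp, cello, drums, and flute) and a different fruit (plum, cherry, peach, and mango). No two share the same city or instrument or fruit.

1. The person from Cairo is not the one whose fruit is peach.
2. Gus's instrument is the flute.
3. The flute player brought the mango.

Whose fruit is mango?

With clues 1–3, Divya, Goran, and Ines are impossible for the one with fruit mango.
That leaves Gus.

Gus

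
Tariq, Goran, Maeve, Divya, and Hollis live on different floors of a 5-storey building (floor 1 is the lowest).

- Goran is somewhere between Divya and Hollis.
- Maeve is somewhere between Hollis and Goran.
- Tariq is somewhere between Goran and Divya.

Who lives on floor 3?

Goran

With clues 1–2, Divya and Hollis are ruled out for floor 3.
With clues 1–3, Maeve and Tariq are ruled out for floor 3.
So floor 3 is Goran.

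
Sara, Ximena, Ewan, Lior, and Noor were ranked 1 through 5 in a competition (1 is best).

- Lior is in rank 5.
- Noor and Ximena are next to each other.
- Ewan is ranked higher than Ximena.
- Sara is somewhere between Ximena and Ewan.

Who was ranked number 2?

With clue 1, Lior is ruled out for rank 2.
With clues 1–4, Ewan, Noor, and Ximena are ruled out for rank 2.
So rank 2 is Sara.

Sara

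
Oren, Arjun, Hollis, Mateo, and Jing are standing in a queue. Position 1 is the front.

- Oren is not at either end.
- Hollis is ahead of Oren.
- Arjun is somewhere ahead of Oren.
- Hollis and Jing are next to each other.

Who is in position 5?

Mateo

With clue 1, Oren is ruled out for position 5.
With clues 1–2, Hollis is ruled out for position 5.
With clues 1–3, Arjun is ruled out for position 5.
With clues 1–4, Jing is ruled out for position 5.
So position 5 is Mateo.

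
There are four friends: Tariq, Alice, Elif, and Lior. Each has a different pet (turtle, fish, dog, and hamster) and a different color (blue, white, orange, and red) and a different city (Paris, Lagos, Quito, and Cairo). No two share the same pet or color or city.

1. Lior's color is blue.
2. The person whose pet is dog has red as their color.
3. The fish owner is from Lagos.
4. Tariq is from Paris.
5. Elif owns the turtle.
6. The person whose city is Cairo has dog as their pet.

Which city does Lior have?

Lagos

With clues 1–4, Paris is impossible for Lior's city.
With clues 1–6, Cairo and Quito are impossible for Lior's city.
That leaves Lagos.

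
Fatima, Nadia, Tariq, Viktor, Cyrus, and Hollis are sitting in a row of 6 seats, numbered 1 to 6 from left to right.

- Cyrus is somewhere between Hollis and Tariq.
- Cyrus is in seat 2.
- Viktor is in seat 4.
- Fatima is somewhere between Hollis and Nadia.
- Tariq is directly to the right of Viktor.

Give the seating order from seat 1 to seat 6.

From clue 1: Cyrus is in {2,3,4,5}.
From clues 1–2: Cyrus → seat 2.
From clues 1–3: Viktor → seat 4.
From clues 1–4: Fatima is in {3,5}.
From clues 1–5: Hollis → seat 1, Fatima → seat 3, Tariq → seat 5, Nadia → seat 6.

Hollis, Cyrus, Fatima, Viktor, Tariq, Nadia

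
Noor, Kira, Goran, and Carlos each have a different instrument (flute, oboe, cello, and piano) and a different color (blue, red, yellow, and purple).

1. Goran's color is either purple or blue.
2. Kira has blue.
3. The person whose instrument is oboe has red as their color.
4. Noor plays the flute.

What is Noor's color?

With clues 1–2, blue and purple are impossible for Noor's color.
With clues 1–4, red is impossible for Noor's color.
That leaves yellow.

yellow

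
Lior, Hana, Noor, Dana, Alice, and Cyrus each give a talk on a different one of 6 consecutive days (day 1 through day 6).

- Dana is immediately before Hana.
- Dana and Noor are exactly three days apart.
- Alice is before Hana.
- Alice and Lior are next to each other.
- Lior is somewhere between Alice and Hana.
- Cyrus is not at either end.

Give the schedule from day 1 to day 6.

From clue 1: Hana is in {2,3,4,5,6}.
From clues 1–3: Hana is in {3,4,5,6}.
From clues 1–4: Hana is in {4,5,6}.
From clues 1–5: Lior is in {2,3,4}.
From clues 1–6: Alice → day 1, Lior → day 2, Dana → day 3, Hana → day 4, Cyrus → day 5, Noor → day 6.

Alice, Lior, Dana, Hana, Cyrus, Noor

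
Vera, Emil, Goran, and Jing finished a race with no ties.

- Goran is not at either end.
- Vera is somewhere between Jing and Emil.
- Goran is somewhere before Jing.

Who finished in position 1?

Emil

With clue 1, Goran is ruled out for place 1.
With clues 1–2, Vera is ruled out for place 1.
With clues 1–3, Jing is ruled out for place 1.
So place 1 is Emil.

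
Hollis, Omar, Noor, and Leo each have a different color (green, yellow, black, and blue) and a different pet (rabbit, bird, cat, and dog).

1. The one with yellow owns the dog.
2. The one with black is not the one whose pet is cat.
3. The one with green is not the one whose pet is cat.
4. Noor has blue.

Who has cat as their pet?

With clues 1–4, Hollis, Leo, and Omar are impossible for the one with pet cat.
That leaves Noor.

Noor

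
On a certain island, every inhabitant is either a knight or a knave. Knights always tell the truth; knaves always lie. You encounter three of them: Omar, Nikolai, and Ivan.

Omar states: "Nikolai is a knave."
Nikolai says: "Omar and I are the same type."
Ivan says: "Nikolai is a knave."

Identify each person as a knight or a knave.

Consider Omar. Suppose Omar is a knave.
Then whichever role Nikolai has, Nikolai's statement has the wrong truth value — contradiction.
So Omar is a knight.
Consider Nikolai. Suppose Nikolai is a knight.
Then Omar's statement comes out false, contradicting Omar being a knight.
So Nikolai is a knave.
With that fixed, Ivan's statement is true, so Ivan is a knight.

Omar: knight, Nikolai: knave, Ivan: knight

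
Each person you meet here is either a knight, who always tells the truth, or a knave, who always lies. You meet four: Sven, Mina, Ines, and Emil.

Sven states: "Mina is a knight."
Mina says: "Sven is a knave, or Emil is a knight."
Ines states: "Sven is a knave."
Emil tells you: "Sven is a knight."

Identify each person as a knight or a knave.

Consider Sven. Suppose Sven is a knave.
Then no assignment of the remaining roles makes every statement match its speaker's type — contradiction.
So Sven is a knight.
With that fixed, Ines's statement is false, so Ines is a knave.
With that fixed, Emil's statement is true, so Emil is a knight.
With that fixed, Mina's statement is true, so Mina is a knight.

Sven: knight, Mina: knight, Ines: knave, Emil: knight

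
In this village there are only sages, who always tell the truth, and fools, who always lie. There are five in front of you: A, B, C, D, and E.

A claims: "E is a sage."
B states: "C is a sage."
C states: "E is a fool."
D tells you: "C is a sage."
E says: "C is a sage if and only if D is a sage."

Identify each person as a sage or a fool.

A: sage, B: fool, C: fool, D: fool, E: sage

Consider A. Suppose A is a fool.
Then no assignment of the remaining roles makes every statement match its speaker's type — contradiction.
So A is a sage.
Consider B. Suppose B is a sage.
Then no assignment of the remaining roles makes every statement match its speaker's type — contradiction.
So B is a fool.
Consider C. Suppose C is a sage.
Then B's statement comes out true, contradicting B being a fool.
So C is a fool.
With that fixed, D's statement is false, so D is a fool.
With that fixed, E's statement is true, so E is a sage.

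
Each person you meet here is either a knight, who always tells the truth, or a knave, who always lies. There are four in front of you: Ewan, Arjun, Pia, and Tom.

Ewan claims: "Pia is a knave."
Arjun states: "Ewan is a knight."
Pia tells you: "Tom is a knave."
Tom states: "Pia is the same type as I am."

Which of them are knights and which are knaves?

Consider Ewan. Suppose Ewan is a knight.
Then no assignment of the remaining roles makes every statement match its speaker's type — contradiction.
So Ewan is a knave.
With that fixed, Arjun's statement is false, so Arjun is a knave.
Consider Pia. Suppose Pia is a knave.
Then Ewan's statement comes out true, contradicting Ewan being a knave.
So Pia is a knight.
Consider Tom. Suppose Tom is a knight.
Then Pia's statement comes out false, contradicting Pia being a knight.
So Tom is a knave.

Ewan: knave, Arjun: knave, Pia: knight, Tom: knave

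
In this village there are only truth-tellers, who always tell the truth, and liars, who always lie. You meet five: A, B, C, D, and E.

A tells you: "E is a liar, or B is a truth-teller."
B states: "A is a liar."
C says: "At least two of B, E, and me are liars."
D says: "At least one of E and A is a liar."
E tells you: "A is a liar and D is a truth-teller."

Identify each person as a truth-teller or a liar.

Consider A. Suppose A is a liar.
Then no assignment of the remaining roles makes every statement match its speaker's type — contradiction.
So A is a truth-teller.
With that fixed, B's statement is false, so B is a liar.
With that fixed, E's statement is false, so E is a liar.
With that fixed, C's statement is true, so C is a truth-teller.
With that fixed, D's statement is true, so D is a truth-teller.

A: truth-teller, B: liar, C: truth-teller, D: truth-teller, E: liar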